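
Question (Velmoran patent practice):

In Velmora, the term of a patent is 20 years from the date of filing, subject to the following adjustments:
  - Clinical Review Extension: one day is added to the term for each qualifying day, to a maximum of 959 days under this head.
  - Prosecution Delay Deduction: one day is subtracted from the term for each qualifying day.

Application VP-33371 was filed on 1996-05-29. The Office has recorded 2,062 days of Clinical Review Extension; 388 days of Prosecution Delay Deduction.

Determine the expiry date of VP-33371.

Base term: filing date + 20 years → 29 May 2016.
Clinical Review Extension: 2062 days claimed exceeds the 959-day cap, so +959 days → 13 January 2019.
Prosecution Delay Deduction: −388 days → 21 December 2017.

2017-12-21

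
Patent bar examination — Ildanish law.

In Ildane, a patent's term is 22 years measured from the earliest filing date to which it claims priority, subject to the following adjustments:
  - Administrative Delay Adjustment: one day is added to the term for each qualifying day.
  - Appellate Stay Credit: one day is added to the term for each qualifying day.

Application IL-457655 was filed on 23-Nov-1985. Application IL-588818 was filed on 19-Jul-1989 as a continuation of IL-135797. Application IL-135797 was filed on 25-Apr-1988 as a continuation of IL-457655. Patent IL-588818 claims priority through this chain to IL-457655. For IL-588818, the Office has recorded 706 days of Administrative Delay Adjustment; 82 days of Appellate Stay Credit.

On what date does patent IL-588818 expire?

Earliest priority filing: 23 November 1985.
Base term: 23 November 1985 + 22 years → 23 November 2007.
Administrative Delay Adjustment: +706 days → 29 October 2009.
Appellate Stay Credit: +82 days → 19 January 2010.

January 19, 2010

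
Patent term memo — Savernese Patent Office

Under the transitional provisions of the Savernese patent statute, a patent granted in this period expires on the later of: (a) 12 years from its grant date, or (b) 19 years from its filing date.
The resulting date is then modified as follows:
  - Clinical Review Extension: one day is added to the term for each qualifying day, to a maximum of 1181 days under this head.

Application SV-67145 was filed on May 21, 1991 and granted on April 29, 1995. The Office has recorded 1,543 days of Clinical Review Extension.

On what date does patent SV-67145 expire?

(a) grant + 12 years → 29 April 2007.
(b) filing + 19 years → 21 May 2010.
Later of the two: 21 May 2010.
Clinical Review Extension: 1543 days claimed exceeds the 1181-day cap, so +1181 days → 14 August 2013.

2013-08-14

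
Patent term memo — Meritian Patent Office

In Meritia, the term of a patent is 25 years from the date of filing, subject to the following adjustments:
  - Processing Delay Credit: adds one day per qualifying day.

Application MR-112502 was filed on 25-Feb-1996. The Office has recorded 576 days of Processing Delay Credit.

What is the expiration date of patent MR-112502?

Base term: filing date + 25 years → 25 February 2021.
Processing Delay Credit: +576 days → 24 September 2022.

2022-09-24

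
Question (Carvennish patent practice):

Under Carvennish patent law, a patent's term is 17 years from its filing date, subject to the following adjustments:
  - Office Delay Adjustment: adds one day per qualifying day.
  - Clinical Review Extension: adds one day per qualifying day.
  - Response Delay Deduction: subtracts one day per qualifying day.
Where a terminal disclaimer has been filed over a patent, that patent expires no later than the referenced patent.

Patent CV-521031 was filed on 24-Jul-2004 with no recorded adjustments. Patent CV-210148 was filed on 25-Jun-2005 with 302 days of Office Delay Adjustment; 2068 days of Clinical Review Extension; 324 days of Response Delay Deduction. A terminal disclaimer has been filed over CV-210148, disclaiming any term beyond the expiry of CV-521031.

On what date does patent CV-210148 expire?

2021-07-24

Natural term of CV-210148:
  Base: filing + 17 years → 25 June 2022.
  Office Delay Adjustment: +302 days → 23 April 2023.
  Clinical Review Extension: +2068 days → 20 December 2028.
  Response Delay Deduction: −324 days → 31 January 2028.
Expiry of referenced patent CV-521031:
  Base: filing + 17 years → 24 July 2021.
Terminal disclaimer: CV-210148 expires on the earlier of 31 January 2028 and 24 July 2021.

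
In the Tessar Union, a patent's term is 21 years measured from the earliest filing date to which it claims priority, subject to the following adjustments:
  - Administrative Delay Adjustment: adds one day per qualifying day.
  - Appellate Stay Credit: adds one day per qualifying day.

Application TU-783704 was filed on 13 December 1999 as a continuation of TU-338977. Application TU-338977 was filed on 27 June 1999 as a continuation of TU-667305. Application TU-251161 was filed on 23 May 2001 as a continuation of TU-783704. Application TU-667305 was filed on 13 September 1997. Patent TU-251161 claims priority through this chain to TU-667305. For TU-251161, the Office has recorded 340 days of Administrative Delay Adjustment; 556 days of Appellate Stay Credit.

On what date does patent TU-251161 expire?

Earliest priority filing: 13 September 1997.
Base term: 13 September 1997 + 21 years → 13 September 2018.
Administrative Delay Adjustment: +340 days → 19 August 2019.
Appellate Stay Credit: +556 days → 25 February 2021.

February 25, 2021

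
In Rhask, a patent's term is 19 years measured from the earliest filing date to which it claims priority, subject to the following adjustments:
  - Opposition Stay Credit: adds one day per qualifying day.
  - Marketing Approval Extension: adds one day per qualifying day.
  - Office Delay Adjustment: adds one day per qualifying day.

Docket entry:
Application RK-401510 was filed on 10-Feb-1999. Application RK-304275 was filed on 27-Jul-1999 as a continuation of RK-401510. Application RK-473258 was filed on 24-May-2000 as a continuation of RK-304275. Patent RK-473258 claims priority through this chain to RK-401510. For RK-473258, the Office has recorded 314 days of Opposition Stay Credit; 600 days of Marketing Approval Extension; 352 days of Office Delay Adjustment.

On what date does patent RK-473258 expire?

Earliest priority filing: 10 February 1999.
Base term: 10 February 1999 + 19 years → 10 February 2018.
Opposition Stay Credit: +314 days → 21 December 2018.
Marketing Approval Extension: +600 days → 12 August 2020.
Office Delay Adjustment: +352 days → 30 July 2021.

July 30, 2021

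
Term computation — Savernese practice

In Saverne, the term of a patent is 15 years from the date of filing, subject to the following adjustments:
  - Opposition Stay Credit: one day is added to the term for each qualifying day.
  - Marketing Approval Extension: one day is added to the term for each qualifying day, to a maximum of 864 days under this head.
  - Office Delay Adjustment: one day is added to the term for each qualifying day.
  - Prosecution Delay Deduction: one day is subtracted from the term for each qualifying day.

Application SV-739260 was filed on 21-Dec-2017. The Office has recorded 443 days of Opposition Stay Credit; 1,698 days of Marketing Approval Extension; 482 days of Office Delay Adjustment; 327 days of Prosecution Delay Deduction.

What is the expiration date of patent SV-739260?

Base term: filing date + 15 years → 21 December 2032.
Opposition Stay Credit: +443 days → 9 March 2034.
Marketing Approval Extension: 1698 days claimed exceeds the 864-day cap, so +864 days → 20 July 2036.
Office Delay Adjustment: +482 days → 14 November 2037.
Prosecution Delay Deduction: −327 days → 22 December 2036.

2036-12-22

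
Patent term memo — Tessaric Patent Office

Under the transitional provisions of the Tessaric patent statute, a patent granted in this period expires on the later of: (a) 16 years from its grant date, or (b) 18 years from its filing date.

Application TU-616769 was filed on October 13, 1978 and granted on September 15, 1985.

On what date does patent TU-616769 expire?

September 15, 2001

(a) grant + 16 years → 15 September 2001.
(b) filing + 18 years → 13 October 1996.
Later of the two: 15 September 2001.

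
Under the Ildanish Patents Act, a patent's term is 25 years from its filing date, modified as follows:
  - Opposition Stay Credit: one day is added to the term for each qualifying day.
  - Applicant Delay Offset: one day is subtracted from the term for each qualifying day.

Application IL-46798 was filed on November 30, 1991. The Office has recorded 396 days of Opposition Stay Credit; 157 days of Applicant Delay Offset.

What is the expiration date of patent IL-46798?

Base term: filing date + 25 years → 30 November 2016.
Opposition Stay Credit: +396 days → 31 December 2017.
Applicant Delay Offset: −157 days → 27 July 2017.

July 27, 2017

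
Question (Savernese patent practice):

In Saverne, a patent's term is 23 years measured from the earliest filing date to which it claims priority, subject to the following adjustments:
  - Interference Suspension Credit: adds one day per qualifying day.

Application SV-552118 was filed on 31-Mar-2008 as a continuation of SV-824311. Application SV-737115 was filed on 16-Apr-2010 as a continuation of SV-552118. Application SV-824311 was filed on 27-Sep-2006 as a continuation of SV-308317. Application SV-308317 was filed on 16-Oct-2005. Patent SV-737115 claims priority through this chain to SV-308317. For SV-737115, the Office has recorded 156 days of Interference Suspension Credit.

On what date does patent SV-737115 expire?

2029-03-21

Earliest priority filing: 16 October 2005.
Base term: 16 October 2005 + 23 years → 16 October 2028.
Interference Suspension Credit: +156 days → 21 March 2029.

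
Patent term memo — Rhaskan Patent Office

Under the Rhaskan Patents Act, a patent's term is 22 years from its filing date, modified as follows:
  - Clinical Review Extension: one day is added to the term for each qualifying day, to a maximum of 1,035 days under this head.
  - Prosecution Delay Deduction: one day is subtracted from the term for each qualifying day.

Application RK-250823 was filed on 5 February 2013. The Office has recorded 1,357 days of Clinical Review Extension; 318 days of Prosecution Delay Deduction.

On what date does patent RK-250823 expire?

Base term: filing date + 22 years → 5 February 2035.
Clinical Review Extension: 1357 days claimed exceeds the 1035-day cap, so +1035 days → 6 December 2037.
Prosecution Delay Deduction: −318 days → 22 January 2037.

2037-01-22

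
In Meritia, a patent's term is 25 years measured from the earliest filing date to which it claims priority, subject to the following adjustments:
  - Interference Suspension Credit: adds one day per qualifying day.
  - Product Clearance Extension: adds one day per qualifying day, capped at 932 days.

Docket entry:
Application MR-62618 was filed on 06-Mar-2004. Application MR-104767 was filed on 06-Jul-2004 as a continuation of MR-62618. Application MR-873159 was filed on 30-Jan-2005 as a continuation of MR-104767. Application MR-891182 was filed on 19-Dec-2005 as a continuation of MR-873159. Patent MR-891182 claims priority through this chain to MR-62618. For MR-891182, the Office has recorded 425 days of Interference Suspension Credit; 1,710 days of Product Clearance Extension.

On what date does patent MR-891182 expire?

Earliest priority filing: 6 March 2004.
Base term: 6 March 2004 + 25 years → 6 March 2029.
Interference Suspension Credit: +425 days → 5 May 2030.
Product Clearance Extension: 1710 days claimed exceeds the 932-day cap, so +932 days → 22 November 2032.

November 22, 2032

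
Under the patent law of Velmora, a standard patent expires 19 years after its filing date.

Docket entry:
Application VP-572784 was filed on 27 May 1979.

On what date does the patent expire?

Filing date + 19 years → 27 May 1998.

May 27, 1998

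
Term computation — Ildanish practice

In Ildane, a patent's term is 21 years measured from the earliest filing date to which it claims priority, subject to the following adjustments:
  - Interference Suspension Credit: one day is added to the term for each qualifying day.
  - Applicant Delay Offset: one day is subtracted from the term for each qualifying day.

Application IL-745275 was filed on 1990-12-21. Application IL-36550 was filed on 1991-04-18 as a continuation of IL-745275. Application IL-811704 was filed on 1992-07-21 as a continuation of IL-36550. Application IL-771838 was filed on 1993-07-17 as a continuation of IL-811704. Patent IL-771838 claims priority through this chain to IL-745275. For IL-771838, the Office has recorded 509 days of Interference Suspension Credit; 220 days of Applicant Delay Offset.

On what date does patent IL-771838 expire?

Earliest priority filing: 21 December 1990.
Base term: 21 December 1990 + 21 years → 21 December 2011.
Interference Suspension Credit: +509 days → 13 May 2013.
Applicant Delay Offset: −220 days → 5 October 2012.

2012-10-05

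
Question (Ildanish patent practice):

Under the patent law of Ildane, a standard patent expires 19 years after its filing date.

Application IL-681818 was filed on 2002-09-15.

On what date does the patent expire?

Filing date + 19 years → 15 September 2021.

2021-09-15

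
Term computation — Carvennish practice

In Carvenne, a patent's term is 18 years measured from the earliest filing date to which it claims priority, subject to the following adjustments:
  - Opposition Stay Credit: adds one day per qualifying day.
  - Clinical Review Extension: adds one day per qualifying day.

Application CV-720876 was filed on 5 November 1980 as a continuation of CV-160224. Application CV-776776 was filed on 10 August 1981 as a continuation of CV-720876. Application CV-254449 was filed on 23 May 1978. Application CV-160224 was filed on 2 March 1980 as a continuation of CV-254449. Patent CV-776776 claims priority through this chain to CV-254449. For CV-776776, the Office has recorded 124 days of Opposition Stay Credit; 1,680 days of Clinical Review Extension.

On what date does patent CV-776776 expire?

Earliest priority filing: 23 May 1978.
Base term: 23 May 1978 + 18 years → 23 May 1996.
Opposition Stay Credit: +124 days → 24 September 1996.
Clinical Review Extension: +1680 days → 1 May 2001.

2001-05-01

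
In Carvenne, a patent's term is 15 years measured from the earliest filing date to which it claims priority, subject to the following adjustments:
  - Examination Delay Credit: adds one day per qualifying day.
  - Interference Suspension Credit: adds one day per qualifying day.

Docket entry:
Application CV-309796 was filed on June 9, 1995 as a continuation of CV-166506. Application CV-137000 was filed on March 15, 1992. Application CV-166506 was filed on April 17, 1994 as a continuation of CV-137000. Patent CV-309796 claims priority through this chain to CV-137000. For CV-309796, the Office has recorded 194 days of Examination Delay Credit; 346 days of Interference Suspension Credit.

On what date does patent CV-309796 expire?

Earliest priority filing: 15 March 1992.
Base term: 15 March 1992 + 15 years → 15 March 2007.
Examination Delay Credit: +194 days → 25 September 2007.
Interference Suspension Credit: +346 days → 5 September 2008.

September 5, 2008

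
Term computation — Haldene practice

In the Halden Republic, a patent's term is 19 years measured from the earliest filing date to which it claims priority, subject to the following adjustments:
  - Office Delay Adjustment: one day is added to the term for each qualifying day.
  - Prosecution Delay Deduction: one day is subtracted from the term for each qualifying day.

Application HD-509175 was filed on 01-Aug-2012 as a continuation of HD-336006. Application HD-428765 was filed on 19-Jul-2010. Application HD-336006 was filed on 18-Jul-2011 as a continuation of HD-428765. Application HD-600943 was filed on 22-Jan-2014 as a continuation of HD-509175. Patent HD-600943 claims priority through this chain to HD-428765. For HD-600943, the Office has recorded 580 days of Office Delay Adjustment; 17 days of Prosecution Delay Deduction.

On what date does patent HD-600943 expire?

Earliest priority filing: 19 July 2010.
Base term: 19 July 2010 + 19 years → 19 July 2029.
Office Delay Adjustment: +580 days → 19 February 2031.
Prosecution Delay Deduction: −17 days → 2 February 2031.

2031-02-02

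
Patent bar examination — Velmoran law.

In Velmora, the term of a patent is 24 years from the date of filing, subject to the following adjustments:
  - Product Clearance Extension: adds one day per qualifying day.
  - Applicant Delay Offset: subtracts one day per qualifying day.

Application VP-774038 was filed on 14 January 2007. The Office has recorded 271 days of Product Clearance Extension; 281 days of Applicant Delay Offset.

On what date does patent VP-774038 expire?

January 4, 2031

Base term: filing date + 24 years → 14 January 2031.
Product Clearance Extension: +271 days → 12 October 2031.
Applicant Delay Offset: −281 days → 4 January 2031.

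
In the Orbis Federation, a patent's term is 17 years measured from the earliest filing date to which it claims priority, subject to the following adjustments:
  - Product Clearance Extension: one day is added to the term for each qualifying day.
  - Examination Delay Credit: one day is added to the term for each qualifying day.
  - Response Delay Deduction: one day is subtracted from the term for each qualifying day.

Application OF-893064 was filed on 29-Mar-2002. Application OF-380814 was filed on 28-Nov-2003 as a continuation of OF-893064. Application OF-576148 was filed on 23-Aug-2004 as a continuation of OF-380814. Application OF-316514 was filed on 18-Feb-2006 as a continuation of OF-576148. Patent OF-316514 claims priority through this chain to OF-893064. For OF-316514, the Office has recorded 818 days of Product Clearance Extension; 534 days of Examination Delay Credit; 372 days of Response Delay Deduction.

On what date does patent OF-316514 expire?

2021-12-03

Earliest priority filing: 29 March 2002.
Base term: 29 March 2002 + 17 years → 29 March 2019.
Product Clearance Extension: +818 days → 24 June 2021.
Examination Delay Credit: +534 days → 10 December 2022.
Response Delay Deduction: −372 days → 3 December 2021.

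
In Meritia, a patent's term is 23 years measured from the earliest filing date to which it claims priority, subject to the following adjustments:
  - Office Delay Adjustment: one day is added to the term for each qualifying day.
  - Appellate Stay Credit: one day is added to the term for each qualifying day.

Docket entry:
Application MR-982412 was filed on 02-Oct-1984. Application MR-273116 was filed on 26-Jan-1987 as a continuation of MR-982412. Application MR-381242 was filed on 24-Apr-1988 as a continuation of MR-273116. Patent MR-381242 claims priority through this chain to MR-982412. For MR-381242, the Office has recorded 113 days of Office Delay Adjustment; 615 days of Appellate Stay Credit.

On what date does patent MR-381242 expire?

2009-09-29

Earliest priority filing: 2 October 1984.
Base term: 2 October 1984 + 23 years → 2 October 2007.
Office Delay Adjustment: +113 days → 23 January 2008.
Appellate Stay Credit: +615 days → 29 September 2009.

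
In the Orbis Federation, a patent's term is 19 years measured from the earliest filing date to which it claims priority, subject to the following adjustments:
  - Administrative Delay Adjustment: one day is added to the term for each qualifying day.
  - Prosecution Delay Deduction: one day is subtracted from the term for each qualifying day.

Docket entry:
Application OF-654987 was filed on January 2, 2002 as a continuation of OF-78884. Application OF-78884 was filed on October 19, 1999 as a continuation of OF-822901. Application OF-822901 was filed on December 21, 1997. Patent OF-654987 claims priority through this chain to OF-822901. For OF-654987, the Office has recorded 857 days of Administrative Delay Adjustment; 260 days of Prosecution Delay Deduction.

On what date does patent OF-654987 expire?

August 10, 2018

Earliest priority filing: 21 December 1997.
Base term: 21 December 1997 + 19 years → 21 December 2016.
Administrative Delay Adjustment: +857 days → 27 April 2019.
Prosecution Delay Deduction: −260 days → 10 August 2018.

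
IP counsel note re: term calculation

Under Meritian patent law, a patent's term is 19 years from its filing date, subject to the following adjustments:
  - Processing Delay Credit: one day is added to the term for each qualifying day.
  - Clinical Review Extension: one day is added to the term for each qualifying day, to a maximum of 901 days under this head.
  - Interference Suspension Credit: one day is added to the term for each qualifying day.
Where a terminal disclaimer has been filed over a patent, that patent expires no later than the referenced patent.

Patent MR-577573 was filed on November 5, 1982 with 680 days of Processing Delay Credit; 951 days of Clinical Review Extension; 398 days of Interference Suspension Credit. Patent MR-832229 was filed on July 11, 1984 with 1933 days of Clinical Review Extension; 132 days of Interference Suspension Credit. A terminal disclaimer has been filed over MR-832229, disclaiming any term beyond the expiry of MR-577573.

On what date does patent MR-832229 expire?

Natural term of MR-832229:
  Base: filing + 19 years → 11 July 2003.
  Clinical Review Extension: 1933 days claimed exceeds the 901-day cap, so +901 days → 28 December 2005.
  Interference Suspension Credit: +132 days → 9 May 2006.
Expiry of referenced patent MR-577573:
  Base: filing + 19 years → 5 November 2001.
  Processing Delay Credit: +680 days → 16 September 2003.
  Clinical Review Extension: 951 days claimed exceeds the 901-day cap, so +901 days → 5 March 2006.
  Interference Suspension Credit: +398 days → 7 April 2007.
Terminal disclaimer: MR-832229 expires on the earlier of 9 May 2006 and 7 April 2007.

2006-05-09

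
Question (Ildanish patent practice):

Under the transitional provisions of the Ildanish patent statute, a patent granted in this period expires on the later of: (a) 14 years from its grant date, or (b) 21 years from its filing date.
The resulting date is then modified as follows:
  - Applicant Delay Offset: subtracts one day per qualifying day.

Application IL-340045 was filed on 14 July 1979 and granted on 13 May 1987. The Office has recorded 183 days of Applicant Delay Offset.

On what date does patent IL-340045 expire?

(a) grant + 14 years → 13 May 2001.
(b) filing + 21 years → 14 July 2000.
Later of the two: 13 May 2001.
Applicant Delay Offset: −183 days → 11 November 2000.

2000-11-11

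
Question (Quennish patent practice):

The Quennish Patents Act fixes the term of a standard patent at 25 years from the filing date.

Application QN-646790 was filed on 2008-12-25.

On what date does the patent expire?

December 25, 2033

Filing date + 25 years → 25 December 2033.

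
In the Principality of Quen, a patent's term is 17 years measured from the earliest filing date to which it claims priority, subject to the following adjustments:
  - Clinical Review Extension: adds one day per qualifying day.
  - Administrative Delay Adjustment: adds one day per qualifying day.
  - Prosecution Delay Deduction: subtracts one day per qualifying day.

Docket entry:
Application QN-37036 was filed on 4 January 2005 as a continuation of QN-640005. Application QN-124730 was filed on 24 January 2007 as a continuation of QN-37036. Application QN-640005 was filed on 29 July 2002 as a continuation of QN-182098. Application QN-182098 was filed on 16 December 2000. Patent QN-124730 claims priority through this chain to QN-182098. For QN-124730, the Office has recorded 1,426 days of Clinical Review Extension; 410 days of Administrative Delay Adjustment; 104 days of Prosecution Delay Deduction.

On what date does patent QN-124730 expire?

Earliest priority filing: 16 December 2000.
Base term: 16 December 2000 + 17 years → 16 December 2017.
Clinical Review Extension: +1426 days → 11 November 2021.
Administrative Delay Adjustment: +410 days → 26 December 2022.
Prosecution Delay Deduction: −104 days → 13 September 2022.

2022-09-13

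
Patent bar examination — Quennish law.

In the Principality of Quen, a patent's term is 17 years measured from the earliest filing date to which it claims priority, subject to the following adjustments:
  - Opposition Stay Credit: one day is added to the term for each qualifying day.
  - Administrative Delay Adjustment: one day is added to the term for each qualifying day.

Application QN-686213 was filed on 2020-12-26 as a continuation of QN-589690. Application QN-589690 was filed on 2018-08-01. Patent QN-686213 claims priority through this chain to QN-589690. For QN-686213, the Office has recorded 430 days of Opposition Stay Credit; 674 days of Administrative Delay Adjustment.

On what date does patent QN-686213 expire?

2038-08-09

Earliest priority filing: 1 August 2018.
Base term: 1 August 2018 + 17 years → 1 August 2035.
Opposition Stay Credit: +430 days → 4 October 2036.
Administrative Delay Adjustment: +674 days → 9 August 2038.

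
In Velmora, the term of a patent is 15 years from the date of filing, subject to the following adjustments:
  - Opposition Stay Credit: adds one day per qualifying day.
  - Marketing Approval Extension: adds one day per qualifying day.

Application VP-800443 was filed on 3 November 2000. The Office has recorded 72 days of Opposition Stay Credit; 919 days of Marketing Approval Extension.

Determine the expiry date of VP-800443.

July 21, 2018

Base term: filing date + 15 years → 3 November 2015.
Opposition Stay Credit: +72 days → 14 January 2016.
Marketing Approval Extension: +919 days → 21 July 2018.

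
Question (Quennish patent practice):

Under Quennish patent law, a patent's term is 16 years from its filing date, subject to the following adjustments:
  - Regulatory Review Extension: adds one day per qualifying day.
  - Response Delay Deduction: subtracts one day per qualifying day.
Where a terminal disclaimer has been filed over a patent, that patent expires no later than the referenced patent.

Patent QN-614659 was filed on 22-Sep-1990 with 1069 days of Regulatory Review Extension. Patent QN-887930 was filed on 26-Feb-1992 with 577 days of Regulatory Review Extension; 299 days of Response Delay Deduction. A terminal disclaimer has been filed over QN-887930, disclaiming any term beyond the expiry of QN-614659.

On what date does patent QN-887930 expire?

2008-11-30

Natural term of QN-887930:
  Base: filing + 16 years → 26 February 2008.
  Regulatory Review Extension: +577 days → 25 September 2009.
  Response Delay Deduction: −299 days → 30 November 2008.
Expiry of referenced patent QN-614659:
  Base: filing + 16 years → 22 September 2006.
  Regulatory Review Extension: +1069 days → 26 August 2009.
Terminal disclaimer: QN-887930 expires on the earlier of 30 November 2008 and 26 August 2009.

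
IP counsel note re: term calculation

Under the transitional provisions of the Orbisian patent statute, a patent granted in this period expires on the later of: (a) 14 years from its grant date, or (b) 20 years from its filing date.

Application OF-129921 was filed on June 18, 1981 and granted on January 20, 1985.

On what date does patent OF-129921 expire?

(a) grant + 14 years → 20 January 1999.
(b) filing + 20 years → 18 June 2001.
Later of the two: 18 June 2001.

2001-06-18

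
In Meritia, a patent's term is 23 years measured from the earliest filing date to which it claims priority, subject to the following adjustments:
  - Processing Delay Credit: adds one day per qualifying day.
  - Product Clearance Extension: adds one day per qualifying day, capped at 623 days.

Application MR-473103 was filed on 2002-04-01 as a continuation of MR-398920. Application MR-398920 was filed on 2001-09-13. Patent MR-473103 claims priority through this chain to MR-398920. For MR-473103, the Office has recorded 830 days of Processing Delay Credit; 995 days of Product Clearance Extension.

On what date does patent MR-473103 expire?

September 5, 2028

Earliest priority filing: 13 September 2001.
Base term: 13 September 2001 + 23 years → 13 September 2024.
Processing Delay Credit: +830 days → 22 December 2026.
Product Clearance Extension: 995 days claimed exceeds the 623-day cap, so +623 days → 5 September 2028.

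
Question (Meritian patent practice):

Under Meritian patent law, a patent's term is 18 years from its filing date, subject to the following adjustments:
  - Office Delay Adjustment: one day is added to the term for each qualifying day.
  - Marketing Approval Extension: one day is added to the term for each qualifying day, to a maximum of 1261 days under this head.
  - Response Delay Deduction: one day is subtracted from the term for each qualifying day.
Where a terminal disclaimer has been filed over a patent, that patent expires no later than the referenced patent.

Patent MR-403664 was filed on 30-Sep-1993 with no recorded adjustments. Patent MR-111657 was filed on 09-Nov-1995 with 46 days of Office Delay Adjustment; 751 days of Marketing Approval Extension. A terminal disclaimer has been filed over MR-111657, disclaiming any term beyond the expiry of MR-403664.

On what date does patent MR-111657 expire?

Natural term of MR-111657:
  Base: filing + 18 years → 9 November 2013.
  Office Delay Adjustment: +46 days → 25 December 2013.
  Marketing Approval Extension: 751 days (within the 1261-day cap) → +751 days → 15 January 2016.
Expiry of referenced patent MR-403664:
  Base: filing + 18 years → 30 September 2011.
Terminal disclaimer: MR-111657 expires on the earlier of 15 January 2016 and 30 September 2011.

September 30, 2011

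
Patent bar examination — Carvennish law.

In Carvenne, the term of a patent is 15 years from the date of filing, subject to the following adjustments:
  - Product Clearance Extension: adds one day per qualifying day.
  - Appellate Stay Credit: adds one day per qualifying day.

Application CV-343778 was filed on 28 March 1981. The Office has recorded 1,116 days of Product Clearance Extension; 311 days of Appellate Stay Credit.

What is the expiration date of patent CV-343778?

February 23, 2000

Base term: filing date + 15 years → 28 March 1996.
Product Clearance Extension: +1116 days → 18 April 1999.
Appellate Stay Credit: +311 days → 23 February 2000.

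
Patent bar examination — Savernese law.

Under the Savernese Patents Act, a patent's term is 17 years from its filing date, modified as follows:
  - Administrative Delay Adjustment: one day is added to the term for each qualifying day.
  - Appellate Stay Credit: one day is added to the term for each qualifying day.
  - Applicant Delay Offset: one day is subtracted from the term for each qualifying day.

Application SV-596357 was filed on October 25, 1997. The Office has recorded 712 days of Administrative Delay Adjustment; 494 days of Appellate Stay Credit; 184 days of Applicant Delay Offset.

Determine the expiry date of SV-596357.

August 12, 2017

Base term: filing date + 17 years → 25 October 2014.
Administrative Delay Adjustment: +712 days → 6 October 2016.
Appellate Stay Credit: +494 days → 12 February 2018.
Applicant Delay Offset: −184 days → 12 August 2017.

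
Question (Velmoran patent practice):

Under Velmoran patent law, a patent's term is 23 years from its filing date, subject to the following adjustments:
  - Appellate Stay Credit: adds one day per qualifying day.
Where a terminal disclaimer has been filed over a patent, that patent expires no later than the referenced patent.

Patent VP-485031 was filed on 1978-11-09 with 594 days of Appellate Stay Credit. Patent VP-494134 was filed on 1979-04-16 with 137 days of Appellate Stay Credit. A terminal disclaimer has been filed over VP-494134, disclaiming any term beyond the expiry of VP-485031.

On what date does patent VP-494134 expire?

August 31, 2002

Natural term of VP-494134:
  Base: filing + 23 years → 16 April 2002.
  Appellate Stay Credit: +137 days → 31 August 2002.
Expiry of referenced patent VP-485031:
  Base: filing + 23 years → 9 November 2001.
  Appellate Stay Credit: +594 days → 26 June 2003.
Terminal disclaimer: VP-494134 expires on the earlier of 31 August 2002 and 26 June 2003.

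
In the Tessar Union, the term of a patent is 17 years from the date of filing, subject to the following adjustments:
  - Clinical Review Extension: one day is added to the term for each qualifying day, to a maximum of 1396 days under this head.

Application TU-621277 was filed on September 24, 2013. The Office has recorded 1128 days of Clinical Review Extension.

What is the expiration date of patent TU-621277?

2033-10-26

Base term: filing date + 17 years → 24 September 2030.
Clinical Review Extension: 1128 days (within the 1396-day cap) → +1128 days → 26 October 2033.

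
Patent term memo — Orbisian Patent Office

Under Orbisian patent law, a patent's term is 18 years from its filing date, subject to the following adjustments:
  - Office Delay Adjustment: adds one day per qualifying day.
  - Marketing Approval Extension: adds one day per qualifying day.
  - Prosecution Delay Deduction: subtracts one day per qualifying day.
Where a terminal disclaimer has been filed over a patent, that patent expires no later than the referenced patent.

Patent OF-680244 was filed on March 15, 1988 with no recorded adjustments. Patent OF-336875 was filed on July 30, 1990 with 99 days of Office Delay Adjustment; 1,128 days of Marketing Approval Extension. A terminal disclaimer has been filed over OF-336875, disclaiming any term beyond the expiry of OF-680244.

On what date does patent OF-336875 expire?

Natural term of OF-336875:
  Base: filing + 18 years → 30 July 2008.
  Office Delay Adjustment: +99 days → 6 November 2008.
  Marketing Approval Extension: +1128 days → 9 December 2011.
Expiry of referenced patent OF-680244:
  Base: filing + 18 years → 15 March 2006.
Terminal disclaimer: OF-336875 expires on the earlier of 9 December 2011 and 15 March 2006.

March 15, 2006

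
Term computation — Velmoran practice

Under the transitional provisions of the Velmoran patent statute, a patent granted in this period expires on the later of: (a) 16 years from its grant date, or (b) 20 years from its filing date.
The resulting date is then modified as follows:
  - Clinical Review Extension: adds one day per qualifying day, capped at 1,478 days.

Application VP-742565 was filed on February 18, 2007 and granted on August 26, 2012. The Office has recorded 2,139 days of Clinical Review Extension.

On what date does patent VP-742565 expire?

(a) grant + 16 years → 26 August 2028.
(b) filing + 20 years → 18 February 2027.
Later of the two: 26 August 2028.
Clinical Review Extension: 2139 days claimed exceeds the 1478-day cap, so +1478 days → 12 September 2032.

2032-09-12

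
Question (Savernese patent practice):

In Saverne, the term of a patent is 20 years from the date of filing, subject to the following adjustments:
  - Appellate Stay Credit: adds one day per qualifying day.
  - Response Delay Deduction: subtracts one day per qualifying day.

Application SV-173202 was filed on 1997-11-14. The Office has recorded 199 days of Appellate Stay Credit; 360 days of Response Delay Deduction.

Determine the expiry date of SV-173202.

Base term: filing date + 20 years → 14 November 2017.
Appellate Stay Credit: +199 days → 1 June 2018.
Response Delay Deduction: −360 days → 6 June 2017.

2017-06-06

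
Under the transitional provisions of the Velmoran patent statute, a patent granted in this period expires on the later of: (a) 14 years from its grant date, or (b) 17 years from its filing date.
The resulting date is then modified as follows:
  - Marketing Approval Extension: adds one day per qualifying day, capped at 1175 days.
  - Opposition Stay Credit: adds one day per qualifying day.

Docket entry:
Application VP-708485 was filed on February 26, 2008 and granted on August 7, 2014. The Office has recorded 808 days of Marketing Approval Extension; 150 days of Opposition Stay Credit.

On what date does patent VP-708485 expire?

March 23, 2031

(a) grant + 14 years → 7 August 2028.
(b) filing + 17 years → 26 February 2025.
Later of the two: 7 August 2028.
Marketing Approval Extension: 808 days (within the 1175-day cap) → +808 days → 24 October 2030.
Opposition Stay Credit: +150 days → 23 March 2031.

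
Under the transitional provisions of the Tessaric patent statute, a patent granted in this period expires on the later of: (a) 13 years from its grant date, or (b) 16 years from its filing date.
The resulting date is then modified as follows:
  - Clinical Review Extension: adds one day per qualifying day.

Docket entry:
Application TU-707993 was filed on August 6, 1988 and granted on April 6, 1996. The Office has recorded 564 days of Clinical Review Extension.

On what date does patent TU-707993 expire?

(a) grant + 13 years → 6 April 2009.
(b) filing + 16 years → 6 August 2004.
Later of the two: 6 April 2009.
Clinical Review Extension: +564 days → 22 October 2010.

2010-10-22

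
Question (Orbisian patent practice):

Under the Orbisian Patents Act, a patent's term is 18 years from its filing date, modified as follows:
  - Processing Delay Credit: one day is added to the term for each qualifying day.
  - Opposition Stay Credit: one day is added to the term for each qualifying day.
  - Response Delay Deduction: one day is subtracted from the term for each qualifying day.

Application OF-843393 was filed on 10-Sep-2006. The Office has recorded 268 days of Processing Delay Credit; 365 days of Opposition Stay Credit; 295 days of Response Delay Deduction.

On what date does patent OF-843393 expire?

2025-08-14

Base term: filing date + 18 years → 10 September 2024.
Processing Delay Credit: +268 days → 5 June 2025.
Opposition Stay Credit: +365 days → 5 June 2026.
Response Delay Deduction: −295 days → 14 August 2025.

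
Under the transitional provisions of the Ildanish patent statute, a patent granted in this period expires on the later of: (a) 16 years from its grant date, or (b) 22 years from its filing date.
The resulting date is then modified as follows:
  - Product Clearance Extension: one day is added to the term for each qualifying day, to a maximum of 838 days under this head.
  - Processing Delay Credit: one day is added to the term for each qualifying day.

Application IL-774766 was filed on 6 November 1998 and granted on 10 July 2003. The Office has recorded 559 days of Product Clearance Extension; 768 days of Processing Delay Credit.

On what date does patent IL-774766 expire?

(a) grant + 16 years → 10 July 2019.
(b) filing + 22 years → 6 November 2020.
Later of the two: 6 November 2020.
Product Clearance Extension: 559 days (within the 838-day cap) → +559 days → 19 May 2022.
Processing Delay Credit: +768 days → 25 June 2024.

June 25, 2024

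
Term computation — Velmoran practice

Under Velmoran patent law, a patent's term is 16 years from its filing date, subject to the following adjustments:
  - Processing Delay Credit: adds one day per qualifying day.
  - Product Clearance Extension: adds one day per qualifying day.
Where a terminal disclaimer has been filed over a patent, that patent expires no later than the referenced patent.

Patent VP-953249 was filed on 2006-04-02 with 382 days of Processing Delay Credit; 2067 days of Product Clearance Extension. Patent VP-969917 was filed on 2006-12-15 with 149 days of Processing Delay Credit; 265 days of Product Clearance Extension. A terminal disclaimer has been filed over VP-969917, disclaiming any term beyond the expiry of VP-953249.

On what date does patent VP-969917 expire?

February 2, 2024

Natural term of VP-969917:
  Base: filing + 16 years → 15 December 2022.
  Processing Delay Credit: +149 days → 13 May 2023.
  Product Clearance Extension: +265 days → 2 February 2024.
Expiry of referenced patent VP-953249:
  Base: filing + 16 years → 2 April 2022.
  Processing Delay Credit: +382 days → 19 April 2023.
  Product Clearance Extension: +2067 days → 15 December 2028.
Terminal disclaimer: VP-969917 expires on the earlier of 2 February 2024 and 15 December 2028.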